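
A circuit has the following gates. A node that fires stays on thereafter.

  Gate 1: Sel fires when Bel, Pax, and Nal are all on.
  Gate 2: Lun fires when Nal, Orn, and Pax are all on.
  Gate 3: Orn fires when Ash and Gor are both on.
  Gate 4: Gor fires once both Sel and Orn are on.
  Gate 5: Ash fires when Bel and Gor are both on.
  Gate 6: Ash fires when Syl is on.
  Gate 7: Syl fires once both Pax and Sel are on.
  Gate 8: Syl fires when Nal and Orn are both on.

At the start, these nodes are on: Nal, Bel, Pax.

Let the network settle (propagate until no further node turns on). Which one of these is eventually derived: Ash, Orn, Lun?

Bel, Pax, and Nal are on, so Sel fires (Gate 1).
Pax and Sel are on, so Syl fires (Gate 7).
Syl is on, so Ash fires (Gate 6).
Orn would need Ash and Gor (Gate 3), but Gor never turns on. Lun would need Nal, Orn, and Pax (Gate 2), but Orn never turns on.

Ash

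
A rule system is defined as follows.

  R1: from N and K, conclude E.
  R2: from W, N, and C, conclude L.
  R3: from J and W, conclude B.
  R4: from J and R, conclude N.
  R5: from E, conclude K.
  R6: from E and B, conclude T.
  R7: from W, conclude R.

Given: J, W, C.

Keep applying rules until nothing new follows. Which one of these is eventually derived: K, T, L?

From W, R7 gives R.
From J and R, R4 gives N.
From W, N, and C, R2 gives L.
K would need E (R5), but E is never established. T would need E and B (R6), but E is never established.

L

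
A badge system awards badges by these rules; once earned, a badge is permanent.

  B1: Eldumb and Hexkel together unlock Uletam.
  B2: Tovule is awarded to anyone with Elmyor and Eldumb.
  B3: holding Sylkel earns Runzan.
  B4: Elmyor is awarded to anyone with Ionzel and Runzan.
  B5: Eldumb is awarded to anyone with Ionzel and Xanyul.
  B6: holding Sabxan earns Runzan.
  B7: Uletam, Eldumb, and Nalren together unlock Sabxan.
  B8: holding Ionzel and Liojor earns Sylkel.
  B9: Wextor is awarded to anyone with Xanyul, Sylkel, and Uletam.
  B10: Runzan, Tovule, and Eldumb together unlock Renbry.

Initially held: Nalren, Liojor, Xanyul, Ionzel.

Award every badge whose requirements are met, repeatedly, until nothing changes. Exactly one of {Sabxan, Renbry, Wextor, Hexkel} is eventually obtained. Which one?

With Ionzel and Liojor, Sylkel is earned (B8).
With Ionzel and Xanyul, Eldumb is earned (B5).
With Sylkel, Runzan is earned (B3).
With Ionzel and Runzan, Elmyor is earned (B4).
With Elmyor and Eldumb, Tovule is earned (B2).
With Runzan, Tovule, and Eldumb, Renbry is earned (B10).
Sabxan would need Uletam, Eldumb, and Nalren (B7), but Uletam is never earned. No rule produces Hexkel, and it is not given. Wextor would need Xanyul, Sylkel, and Uletam (B9), but Uletam is never earned.

Renbry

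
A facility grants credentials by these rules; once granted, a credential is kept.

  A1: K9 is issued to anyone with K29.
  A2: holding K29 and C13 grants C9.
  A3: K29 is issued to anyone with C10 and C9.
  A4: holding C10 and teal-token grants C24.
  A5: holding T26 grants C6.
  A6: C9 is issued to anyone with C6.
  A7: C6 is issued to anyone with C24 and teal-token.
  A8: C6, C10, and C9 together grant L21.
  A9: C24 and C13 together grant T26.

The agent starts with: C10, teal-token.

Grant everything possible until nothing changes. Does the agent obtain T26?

No

T26 would need C24 and C13 (A9), but C13 is never granted.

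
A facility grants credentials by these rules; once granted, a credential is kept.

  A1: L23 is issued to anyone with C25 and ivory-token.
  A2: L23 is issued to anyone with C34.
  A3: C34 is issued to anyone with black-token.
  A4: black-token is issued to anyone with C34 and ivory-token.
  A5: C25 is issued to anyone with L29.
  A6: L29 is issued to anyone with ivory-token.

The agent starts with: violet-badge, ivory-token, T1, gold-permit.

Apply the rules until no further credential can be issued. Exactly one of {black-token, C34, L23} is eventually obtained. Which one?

L23

Holding ivory-token grants L29 (A6).
Holding L29 grants C25 (A5).
Holding C25 and ivory-token grants L23 (A1).
black-token would need C34 and ivory-token (A4), but C34 is never granted. C34 would need black-token (A3), but black-token is never granted.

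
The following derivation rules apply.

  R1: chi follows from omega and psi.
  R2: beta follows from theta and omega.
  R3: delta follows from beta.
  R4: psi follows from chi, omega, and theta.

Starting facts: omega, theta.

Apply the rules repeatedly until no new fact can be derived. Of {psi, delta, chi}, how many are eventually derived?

From theta and omega, R2 gives beta.
beta holds, so delta follows (R3).
psi would need chi, omega, and theta (R4), but chi is never established.
delta: reached.
chi would need omega and psi (R1), but psi is never established.
Reached: delta — 1 of the 3.

1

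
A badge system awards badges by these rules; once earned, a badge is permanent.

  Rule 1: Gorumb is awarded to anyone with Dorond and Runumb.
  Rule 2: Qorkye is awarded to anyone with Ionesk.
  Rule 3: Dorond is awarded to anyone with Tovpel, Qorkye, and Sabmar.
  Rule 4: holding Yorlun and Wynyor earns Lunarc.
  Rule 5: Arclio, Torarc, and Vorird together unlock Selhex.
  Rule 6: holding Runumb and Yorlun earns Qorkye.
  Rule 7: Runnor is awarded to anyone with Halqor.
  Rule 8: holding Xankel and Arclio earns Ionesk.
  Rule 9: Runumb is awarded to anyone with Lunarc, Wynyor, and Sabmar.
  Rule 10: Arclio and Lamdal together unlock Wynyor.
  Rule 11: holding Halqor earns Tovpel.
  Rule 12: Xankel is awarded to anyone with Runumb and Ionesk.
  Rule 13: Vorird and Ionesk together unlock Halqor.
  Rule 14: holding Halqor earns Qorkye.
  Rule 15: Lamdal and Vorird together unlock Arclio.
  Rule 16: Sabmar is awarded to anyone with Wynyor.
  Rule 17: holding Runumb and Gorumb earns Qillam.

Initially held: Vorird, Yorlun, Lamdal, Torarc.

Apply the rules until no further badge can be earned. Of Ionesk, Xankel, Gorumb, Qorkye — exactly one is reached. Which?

Qorkye

With Lamdal and Vorird, Arclio is earned (Rule 15).
With Arclio and Lamdal, Wynyor is earned (Rule 10).
With Yorlun and Wynyor, Lunarc is earned (Rule 4).
With Wynyor, Sabmar is earned (Rule 16).
With Lunarc, Wynyor, and Sabmar, Runumb is earned (Rule 9).
With Runumb and Yorlun, Qorkye is earned (Rule 6).
Ionesk would need Xankel and Arclio (Rule 8), but Xankel is never earned. Gorumb would need Dorond and Runumb (Rule 1), but Dorond is never earned. Xankel would need Runumb and Ionesk (Rule 12), but Ionesk is never earned.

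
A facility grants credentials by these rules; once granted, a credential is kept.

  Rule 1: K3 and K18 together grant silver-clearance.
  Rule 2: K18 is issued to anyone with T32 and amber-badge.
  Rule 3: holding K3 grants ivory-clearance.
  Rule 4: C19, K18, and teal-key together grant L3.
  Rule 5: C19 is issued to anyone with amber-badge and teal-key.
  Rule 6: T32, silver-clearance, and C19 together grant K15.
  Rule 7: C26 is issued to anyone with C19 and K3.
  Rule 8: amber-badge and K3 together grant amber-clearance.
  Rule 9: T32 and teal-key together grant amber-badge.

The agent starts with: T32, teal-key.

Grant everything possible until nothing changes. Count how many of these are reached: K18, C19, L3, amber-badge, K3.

Holding T32 and teal-key grants amber-badge (Rule 9).
Holding amber-badge and teal-key grants C19 (Rule 5).
Holding T32 and amber-badge grants K18 (Rule 2).
Holding C19, K18, and teal-key grants L3 (Rule 4).
K18: reached.
C19: reached.
L3: reached.
amber-badge: reached.
No rule produces K3, and it is not given.
Reached: K18, C19, L3, and amber-badge — 4 of the 5.

4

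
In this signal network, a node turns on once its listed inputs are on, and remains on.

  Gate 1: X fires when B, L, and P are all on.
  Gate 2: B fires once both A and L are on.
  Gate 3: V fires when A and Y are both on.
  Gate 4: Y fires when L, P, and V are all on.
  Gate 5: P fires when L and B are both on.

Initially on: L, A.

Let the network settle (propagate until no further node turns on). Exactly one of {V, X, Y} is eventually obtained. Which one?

Gate 2: A and L on → B on.
Gate 5: L and B on → P on.
B, L, and P are on, so X fires (Gate 1).
V would need A and Y (Gate 3), but Y never turns on. Y would need L, P, and V (Gate 4), but V never turns on.

X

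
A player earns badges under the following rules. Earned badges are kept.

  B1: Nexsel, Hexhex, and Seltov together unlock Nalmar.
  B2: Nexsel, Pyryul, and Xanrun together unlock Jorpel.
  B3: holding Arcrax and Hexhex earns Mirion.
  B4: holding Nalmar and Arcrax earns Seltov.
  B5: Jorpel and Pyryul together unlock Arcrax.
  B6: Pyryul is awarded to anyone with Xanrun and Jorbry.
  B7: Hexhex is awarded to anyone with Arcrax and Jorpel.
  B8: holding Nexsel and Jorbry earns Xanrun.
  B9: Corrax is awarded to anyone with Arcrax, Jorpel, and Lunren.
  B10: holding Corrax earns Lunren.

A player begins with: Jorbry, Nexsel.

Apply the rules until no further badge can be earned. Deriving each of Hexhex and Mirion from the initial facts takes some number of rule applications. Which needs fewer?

Hexhex: With Nexsel and Jorbry, Xanrun is earned (B8). With Xanrun and Jorbry, Pyryul is earned (B6). With Nexsel, Pyryul, and Xanrun, Jorpel is earned (B2). With Jorpel and Pyryul, Arcrax is earned (B5). With Arcrax and Jorpel, Hexhex is earned (B7). [5 rule applications]
Mirion: With Nexsel and Jorbry, Xanrun is earned (B8). With Xanrun and Jorbry, Pyryul is earned (B6). With Nexsel, Pyryul, and Xanrun, Jorpel is earned (B2). With Jorpel and Pyryul, Arcrax is earned (B5). With Arcrax and Jorpel, Hexhex is earned (B7). With Arcrax and Hexhex, Mirion is earned (B3). [6 rule applications]
Hexhex needs fewer.

Hexhex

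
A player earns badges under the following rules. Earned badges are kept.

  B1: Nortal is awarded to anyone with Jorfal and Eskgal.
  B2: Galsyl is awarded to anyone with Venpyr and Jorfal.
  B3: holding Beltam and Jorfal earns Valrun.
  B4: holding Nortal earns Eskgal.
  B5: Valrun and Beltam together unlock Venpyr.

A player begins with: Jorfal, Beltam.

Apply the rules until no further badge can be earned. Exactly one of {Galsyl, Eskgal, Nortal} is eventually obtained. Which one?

With Beltam and Jorfal, Valrun is earned (B3).
With Valrun and Beltam, Venpyr is earned (B5).
With Venpyr and Jorfal, Galsyl is earned (B2).
Eskgal would need Nortal (B4), but Nortal is never earned. Nortal would need Jorfal and Eskgal (B1), but Eskgal is never earned.

Galsyl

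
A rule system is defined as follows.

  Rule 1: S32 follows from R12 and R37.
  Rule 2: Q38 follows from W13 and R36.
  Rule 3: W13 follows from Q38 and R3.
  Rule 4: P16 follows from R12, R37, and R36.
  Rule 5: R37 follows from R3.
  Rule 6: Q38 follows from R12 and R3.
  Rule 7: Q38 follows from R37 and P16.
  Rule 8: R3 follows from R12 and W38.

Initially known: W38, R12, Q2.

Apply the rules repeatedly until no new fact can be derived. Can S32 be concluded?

From R12 and W38, Rule 8 gives R3.
From R3, Rule 5 gives R37.
R12 and R37 hold, so S32 follows (Rule 1).

Yes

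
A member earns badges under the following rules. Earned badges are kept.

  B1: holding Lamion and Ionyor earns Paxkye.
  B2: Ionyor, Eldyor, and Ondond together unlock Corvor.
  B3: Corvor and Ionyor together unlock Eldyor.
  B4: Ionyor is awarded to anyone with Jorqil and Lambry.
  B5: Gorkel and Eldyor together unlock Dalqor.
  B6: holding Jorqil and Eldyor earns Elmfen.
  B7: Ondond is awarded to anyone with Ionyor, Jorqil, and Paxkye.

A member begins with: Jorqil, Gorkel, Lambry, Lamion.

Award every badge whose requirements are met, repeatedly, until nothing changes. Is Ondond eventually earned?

Yes

With Jorqil and Lambry, Ionyor is earned (B4).
With Lamion and Ionyor, Paxkye is earned (B1).
With Ionyor, Jorqil, and Paxkye, Ondond is earned (B7).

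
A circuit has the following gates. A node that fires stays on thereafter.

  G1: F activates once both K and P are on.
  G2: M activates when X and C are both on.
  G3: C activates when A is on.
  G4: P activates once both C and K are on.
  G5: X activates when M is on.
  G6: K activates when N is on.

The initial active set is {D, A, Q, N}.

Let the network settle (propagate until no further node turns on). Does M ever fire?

No

M would need X and C (G2), but X never turns on.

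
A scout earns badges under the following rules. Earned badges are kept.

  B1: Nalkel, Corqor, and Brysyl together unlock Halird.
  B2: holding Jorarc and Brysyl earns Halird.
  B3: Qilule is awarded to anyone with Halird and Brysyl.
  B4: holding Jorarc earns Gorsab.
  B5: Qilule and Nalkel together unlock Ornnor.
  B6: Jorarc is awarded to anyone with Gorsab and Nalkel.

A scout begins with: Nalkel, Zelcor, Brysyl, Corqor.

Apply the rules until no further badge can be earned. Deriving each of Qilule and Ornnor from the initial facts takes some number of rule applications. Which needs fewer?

Qilule

Qilule: With Nalkel, Corqor, and Brysyl, Halird is earned (B1). With Halird and Brysyl, Qilule is earned (B3). [2 rule applications]
Ornnor: With Nalkel, Corqor, and Brysyl, Halird is earned (B1). With Halird and Brysyl, Qilule is earned (B3). With Qilule and Nalkel, Ornnor is earned (B5). [3 rule applications]
Qilule needs fewer.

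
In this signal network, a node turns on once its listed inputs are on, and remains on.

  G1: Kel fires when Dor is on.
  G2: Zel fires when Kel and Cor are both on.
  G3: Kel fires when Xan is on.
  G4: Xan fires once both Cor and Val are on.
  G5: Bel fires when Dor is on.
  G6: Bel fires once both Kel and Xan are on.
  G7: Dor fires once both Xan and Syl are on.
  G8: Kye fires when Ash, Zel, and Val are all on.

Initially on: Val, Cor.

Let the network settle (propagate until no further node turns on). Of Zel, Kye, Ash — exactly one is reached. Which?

Zel

Cor and Val are on, so Xan fires (G4).
Xan is on, so Kel fires (G3).
G2: Kel and Cor on → Zel on.
Kye would need Ash, Zel, and Val (G8), but Ash never turns on. No rule produces Ash, and it is not given.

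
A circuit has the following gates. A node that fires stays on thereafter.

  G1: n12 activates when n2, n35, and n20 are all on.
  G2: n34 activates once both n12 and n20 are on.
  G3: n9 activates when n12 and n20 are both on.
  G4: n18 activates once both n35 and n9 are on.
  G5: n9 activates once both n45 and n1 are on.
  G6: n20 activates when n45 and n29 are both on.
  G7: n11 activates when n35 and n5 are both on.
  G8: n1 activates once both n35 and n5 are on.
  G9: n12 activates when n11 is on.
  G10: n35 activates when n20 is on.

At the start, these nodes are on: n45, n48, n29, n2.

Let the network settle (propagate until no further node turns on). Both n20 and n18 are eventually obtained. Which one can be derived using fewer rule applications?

n20

n20: n45 and n29 are on, so n20 activates (G6). [1 rule application]
n18: G6: n45 and n29 on → n20 on. G10: n20 on → n35 on. G1: n2, n35, and n20 on → n12 on. n12 and n20 are on, so n9 activates (G3). G4: n35 and n9 on → n18 on. [5 rule applications]
n20 needs fewer.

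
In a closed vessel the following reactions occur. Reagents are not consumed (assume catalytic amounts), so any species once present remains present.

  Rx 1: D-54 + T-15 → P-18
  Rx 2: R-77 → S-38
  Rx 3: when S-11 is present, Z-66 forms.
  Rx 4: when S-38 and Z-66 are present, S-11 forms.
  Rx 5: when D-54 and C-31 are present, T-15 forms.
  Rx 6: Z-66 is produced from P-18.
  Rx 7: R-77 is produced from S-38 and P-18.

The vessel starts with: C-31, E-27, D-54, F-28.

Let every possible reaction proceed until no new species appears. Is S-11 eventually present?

S-11 would need S-38 and Z-66 (Rx 4), but S-38 never forms.

No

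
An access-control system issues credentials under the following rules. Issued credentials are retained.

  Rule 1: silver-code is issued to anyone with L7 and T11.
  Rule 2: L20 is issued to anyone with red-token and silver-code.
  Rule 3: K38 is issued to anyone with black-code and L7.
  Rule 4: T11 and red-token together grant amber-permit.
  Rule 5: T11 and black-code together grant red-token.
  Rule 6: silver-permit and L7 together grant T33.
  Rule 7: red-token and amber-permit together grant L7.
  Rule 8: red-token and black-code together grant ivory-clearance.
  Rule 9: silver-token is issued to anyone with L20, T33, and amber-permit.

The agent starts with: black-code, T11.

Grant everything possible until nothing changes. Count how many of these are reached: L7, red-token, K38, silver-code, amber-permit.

5

Holding T11 and black-code grants red-token (Rule 5).
Holding T11 and red-token grants amber-permit (Rule 4).
Holding red-token and amber-permit grants L7 (Rule 7).
Holding L7 and T11 grants silver-code (Rule 1).
Holding black-code and L7 grants K38 (Rule 3).
L7: reached.
red-token: reached.
K38: reached.
silver-code: reached.
amber-permit: reached.
All 5 are reached.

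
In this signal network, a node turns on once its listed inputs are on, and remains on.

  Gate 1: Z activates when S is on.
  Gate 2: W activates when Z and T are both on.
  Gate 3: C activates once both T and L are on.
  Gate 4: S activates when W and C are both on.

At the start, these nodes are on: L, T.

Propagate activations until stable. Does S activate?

S would need W and C (Gate 4), but W never turns on.

No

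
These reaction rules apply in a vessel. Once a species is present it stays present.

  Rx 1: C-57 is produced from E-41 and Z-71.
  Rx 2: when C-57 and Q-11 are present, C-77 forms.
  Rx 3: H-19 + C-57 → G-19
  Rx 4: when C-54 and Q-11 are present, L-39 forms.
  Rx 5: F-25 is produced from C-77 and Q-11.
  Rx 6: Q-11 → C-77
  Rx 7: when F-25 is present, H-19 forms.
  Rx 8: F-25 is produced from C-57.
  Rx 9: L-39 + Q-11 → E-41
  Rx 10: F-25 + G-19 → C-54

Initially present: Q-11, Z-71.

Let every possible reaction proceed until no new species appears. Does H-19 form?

Q-11 present → C-77 forms (Rx 6).
C-77 and Q-11 present → F-25 forms (Rx 5).
F-25 present → H-19 forms (Rx 7).

Yes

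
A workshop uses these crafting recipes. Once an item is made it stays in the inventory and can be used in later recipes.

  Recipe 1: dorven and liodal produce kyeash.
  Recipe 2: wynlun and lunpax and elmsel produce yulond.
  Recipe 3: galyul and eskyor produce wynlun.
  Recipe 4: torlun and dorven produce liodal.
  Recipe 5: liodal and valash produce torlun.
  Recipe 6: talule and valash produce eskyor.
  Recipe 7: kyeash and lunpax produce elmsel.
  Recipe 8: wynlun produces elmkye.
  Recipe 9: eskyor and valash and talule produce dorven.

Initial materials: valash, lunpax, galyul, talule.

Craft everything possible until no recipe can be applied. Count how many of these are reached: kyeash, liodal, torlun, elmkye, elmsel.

1

Using Recipe 6, talule and valash make eskyor.
Using Recipe 3, galyul and eskyor make wynlun.
Using Recipe 8, wynlun makes elmkye.
kyeash would need dorven and liodal (Recipe 1), but liodal is never obtained.
liodal would need torlun and dorven (Recipe 4), but torlun is never obtained.
torlun would need liodal and valash (Recipe 5), but liodal is never obtained.
elmkye: reached.
elmsel would need kyeash and lunpax (Recipe 7), but kyeash is never obtained.
Reached: elmkye — 1 of the 5.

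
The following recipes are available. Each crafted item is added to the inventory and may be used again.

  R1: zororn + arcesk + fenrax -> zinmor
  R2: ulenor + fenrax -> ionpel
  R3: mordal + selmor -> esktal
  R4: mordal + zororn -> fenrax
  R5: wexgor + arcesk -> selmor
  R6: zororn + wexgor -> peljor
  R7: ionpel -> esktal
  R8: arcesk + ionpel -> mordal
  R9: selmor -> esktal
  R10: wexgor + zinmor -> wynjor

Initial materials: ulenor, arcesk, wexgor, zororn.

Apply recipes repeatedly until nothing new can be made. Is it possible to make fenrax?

No

fenrax would need mordal and zororn (R4), but mordal is never obtained.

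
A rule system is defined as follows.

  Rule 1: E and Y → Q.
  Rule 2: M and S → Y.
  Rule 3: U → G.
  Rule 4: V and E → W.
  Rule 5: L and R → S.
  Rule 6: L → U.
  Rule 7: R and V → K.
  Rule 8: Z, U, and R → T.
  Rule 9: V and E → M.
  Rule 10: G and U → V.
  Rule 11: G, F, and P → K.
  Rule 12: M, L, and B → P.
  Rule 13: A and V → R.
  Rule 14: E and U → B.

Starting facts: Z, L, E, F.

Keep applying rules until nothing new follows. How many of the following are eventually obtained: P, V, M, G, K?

5

L holds, so U follows (Rule 6).
From E and U, Rule 14 gives B.
From U, Rule 3 gives G.
G and U hold, so V follows (Rule 10).
From V and E, Rule 9 gives M.
From M, L, and B, Rule 12 gives P.
G, F, and P hold, so K follows (Rule 11).
P: reached.
V: reached.
M: reached.
G: reached.
K: reached.
All 5 are reached.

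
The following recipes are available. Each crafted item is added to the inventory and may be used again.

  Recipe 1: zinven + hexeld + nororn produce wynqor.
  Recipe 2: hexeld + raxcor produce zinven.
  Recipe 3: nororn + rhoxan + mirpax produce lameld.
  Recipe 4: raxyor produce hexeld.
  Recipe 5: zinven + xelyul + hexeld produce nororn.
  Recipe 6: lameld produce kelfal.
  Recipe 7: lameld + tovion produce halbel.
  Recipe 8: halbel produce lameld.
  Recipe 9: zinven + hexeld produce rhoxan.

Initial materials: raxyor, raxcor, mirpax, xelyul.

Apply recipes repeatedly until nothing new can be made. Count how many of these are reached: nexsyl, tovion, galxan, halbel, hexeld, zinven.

raxyor → hexeld (Recipe 4).
hexeld + raxcor → zinven (Recipe 2).
No rule produces nexsyl, and it is not given.
No rule produces tovion, and it is not given.
No rule produces galxan, and it is not given.
halbel would need lameld and tovion (Recipe 7), but tovion is never obtained.
hexeld: reached.
zinven: reached.
Reached: hexeld and zinven — 2 of the 6.

2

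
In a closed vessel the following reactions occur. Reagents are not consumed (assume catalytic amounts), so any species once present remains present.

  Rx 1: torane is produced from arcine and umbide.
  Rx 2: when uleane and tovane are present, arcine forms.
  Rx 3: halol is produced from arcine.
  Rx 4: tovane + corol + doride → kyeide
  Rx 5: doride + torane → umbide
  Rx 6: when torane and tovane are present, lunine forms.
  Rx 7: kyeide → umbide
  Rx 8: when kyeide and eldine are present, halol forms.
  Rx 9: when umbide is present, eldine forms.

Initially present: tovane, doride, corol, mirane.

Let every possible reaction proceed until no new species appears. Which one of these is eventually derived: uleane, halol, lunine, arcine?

halol

tovane, corol, and doride present → kyeide forms (Rx 4).
kyeide present → umbide forms (Rx 7).
umbide present → eldine forms (Rx 9).
kyeide and eldine present → halol forms (Rx 8).
lunine would need torane and tovane (Rx 6), but torane never forms. arcine would need uleane and tovane (Rx 2), but uleane never forms. No rule produces uleane, and it is not given.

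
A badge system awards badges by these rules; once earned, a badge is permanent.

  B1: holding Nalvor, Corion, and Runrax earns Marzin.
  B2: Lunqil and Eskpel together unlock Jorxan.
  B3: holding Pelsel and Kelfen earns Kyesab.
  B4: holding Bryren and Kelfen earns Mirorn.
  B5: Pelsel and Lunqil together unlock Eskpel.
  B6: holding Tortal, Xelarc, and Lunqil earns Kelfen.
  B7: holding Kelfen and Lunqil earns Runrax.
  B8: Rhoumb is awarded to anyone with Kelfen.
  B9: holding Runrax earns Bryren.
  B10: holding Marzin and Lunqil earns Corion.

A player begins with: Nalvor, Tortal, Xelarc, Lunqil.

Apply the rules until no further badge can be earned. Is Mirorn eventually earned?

With Tortal, Xelarc, and Lunqil, Kelfen is earned (B6).
With Kelfen and Lunqil, Runrax is earned (B7).
With Runrax, Bryren is earned (B9).
With Bryren and Kelfen, Mirorn is earned (B4).

Yes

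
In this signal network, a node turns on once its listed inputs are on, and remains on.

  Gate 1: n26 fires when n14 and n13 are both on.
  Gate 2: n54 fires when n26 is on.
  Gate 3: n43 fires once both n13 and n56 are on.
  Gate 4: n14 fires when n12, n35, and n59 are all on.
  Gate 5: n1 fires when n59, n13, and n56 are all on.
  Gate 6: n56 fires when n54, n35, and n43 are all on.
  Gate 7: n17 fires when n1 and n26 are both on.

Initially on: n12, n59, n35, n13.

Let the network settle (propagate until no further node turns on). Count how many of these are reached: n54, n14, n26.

n12, n35, and n59 are on, so n14 fires (Gate 4).
Gate 1: n14 and n13 on → n26 on.
n26 is on, so n54 fires (Gate 2).
n54: reached.
n14: reached.
n26: reached.
All 3 are reached.

3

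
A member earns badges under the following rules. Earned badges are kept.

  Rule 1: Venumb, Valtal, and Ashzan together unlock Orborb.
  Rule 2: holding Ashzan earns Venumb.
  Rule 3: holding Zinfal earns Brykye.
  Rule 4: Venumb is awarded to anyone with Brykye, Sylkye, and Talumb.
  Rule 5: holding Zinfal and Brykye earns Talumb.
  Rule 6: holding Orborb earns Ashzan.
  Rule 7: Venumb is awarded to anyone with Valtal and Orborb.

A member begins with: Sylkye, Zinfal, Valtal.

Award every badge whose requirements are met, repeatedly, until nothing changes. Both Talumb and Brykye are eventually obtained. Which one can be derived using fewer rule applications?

Brykye

Brykye: With Zinfal, Brykye is earned (Rule 3). [1 rule application]
Talumb: With Zinfal, Brykye is earned (Rule 3). With Zinfal and Brykye, Talumb is earned (Rule 5). [2 rule applications]
Brykye needs fewer.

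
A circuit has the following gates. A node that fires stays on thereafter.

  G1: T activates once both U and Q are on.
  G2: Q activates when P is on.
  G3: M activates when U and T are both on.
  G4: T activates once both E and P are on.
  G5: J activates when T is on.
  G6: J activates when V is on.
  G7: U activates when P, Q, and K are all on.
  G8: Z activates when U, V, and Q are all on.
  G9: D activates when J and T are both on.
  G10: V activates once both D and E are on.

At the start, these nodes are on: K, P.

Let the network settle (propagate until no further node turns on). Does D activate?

P is on, so Q activates (G2).
G7: P, Q, and K on → U on.
U and Q are on, so T activates (G1).
G5: T on → J on.
G9: J and T on → D on.

Yes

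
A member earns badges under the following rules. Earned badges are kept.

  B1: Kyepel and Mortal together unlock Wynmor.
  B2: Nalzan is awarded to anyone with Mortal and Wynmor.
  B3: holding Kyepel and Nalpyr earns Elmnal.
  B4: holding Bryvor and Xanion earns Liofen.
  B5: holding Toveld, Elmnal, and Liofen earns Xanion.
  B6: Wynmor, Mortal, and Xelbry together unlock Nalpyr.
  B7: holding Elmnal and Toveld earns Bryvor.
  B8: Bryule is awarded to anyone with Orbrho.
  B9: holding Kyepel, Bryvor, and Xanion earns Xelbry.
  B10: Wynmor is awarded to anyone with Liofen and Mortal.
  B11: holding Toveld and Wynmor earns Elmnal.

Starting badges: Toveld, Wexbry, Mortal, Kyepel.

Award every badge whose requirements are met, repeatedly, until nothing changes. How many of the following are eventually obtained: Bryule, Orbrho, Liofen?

0

Bryule would need Orbrho (B8), but Orbrho is never earned.
No rule produces Orbrho, and it is not given.
Liofen would need Bryvor and Xanion (B4), but Xanion is never earned.
None of the 3 are reached.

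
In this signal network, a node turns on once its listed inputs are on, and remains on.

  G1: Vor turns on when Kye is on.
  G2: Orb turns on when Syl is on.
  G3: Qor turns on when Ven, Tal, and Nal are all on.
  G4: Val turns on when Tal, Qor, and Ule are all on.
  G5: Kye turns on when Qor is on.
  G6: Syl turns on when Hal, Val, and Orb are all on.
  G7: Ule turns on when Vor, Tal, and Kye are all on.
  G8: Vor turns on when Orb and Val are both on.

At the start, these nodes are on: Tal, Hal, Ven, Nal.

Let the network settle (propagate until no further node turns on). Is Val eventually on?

Ven, Tal, and Nal are on, so Qor turns on (G3).
Qor is on, so Kye turns on (G5).
G1: Kye on → Vor on.
G7: Vor, Tal, and Kye on → Ule on.
Tal, Qor, and Ule are on, so Val turns on (G4).

Yes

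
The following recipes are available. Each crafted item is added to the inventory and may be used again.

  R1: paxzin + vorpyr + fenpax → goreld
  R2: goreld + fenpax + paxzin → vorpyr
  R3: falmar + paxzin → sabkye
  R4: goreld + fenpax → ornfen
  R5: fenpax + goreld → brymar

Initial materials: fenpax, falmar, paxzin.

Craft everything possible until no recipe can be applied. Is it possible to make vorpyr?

No

vorpyr would need goreld, fenpax, and paxzin (R2), but goreld is never obtained.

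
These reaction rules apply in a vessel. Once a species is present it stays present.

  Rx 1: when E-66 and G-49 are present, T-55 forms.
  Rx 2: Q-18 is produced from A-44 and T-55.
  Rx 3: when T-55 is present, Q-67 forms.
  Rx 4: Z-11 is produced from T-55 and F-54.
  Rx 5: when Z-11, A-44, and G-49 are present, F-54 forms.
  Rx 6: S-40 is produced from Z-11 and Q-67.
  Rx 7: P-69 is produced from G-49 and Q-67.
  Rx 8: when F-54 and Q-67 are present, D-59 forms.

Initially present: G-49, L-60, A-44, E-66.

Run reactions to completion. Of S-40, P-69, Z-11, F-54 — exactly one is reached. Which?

E-66 and G-49 present → T-55 forms (Rx 1).
T-55 present → Q-67 forms (Rx 3).
G-49 and Q-67 present → P-69 forms (Rx 7).
S-40 would need Z-11 and Q-67 (Rx 6), but Z-11 never forms. F-54 would need Z-11, A-44, and G-49 (Rx 5), but Z-11 never forms. Z-11 would need T-55 and F-54 (Rx 4), but F-54 never forms.

P-69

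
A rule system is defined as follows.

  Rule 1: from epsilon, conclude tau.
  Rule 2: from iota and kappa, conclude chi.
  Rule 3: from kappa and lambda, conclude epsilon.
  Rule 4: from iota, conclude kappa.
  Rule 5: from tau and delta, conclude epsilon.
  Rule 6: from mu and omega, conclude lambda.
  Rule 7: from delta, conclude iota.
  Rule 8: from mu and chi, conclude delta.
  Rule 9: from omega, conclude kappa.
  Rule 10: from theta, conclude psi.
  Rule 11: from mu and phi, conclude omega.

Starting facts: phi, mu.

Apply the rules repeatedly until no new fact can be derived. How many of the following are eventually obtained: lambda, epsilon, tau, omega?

From mu and phi, Rule 11 gives omega.
From mu and omega, Rule 6 gives lambda.
omega holds, so kappa follows (Rule 9).
From kappa and lambda, Rule 3 gives epsilon.
From epsilon, Rule 1 gives tau.
lambda: reached.
epsilon: reached.
tau: reached.
omega: reached.
All 4 are reached.

4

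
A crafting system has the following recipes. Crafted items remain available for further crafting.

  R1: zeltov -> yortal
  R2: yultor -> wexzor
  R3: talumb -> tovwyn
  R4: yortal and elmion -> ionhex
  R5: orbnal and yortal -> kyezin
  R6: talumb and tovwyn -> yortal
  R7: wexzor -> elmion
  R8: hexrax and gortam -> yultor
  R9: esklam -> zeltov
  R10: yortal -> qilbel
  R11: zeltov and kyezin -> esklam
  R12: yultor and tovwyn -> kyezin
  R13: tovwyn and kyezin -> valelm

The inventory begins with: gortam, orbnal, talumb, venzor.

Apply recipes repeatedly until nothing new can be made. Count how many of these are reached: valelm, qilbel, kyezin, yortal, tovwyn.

5

Using R3, talumb makes tovwyn.
talumb and tovwyn -> yortal (R6).
Using R10, yortal makes qilbel.
orbnal and yortal -> kyezin (R5).
Using R13, tovwyn and kyezin make valelm.
valelm: reached.
qilbel: reached.
kyezin: reached.
yortal: reached.
tovwyn: reached.
All 5 are reached.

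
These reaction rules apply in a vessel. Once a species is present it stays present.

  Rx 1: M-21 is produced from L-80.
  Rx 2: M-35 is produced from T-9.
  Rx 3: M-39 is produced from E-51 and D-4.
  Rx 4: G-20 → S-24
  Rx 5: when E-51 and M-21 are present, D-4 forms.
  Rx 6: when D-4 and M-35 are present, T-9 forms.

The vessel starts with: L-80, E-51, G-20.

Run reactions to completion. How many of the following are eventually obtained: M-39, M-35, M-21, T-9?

L-80 present → M-21 forms (Rx 1).
E-51 and M-21 present → D-4 forms (Rx 5).
E-51 and D-4 present → M-39 forms (Rx 3).
M-39: reached.
M-35 would need T-9 (Rx 2), but T-9 never forms.
M-21: reached.
T-9 would need D-4 and M-35 (Rx 6), but M-35 never forms.
Reached: M-39 and M-21 — 2 of the 4.

2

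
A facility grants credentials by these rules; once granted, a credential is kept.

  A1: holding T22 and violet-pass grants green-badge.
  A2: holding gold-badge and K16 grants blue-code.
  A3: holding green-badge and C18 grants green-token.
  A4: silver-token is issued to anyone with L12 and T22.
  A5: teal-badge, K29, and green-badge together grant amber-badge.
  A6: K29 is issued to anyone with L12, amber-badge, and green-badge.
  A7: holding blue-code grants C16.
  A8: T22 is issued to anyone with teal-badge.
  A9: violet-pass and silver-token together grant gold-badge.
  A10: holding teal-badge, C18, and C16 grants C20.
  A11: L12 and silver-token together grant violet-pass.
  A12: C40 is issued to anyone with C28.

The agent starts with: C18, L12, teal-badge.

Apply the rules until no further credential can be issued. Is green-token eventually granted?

Yes

Holding teal-badge grants T22 (A8).
Holding L12 and T22 grants silver-token (A4).
Holding L12 and silver-token grants violet-pass (A11).
Holding T22 and violet-pass grants green-badge (A1).
Holding green-badge and C18 grants green-token (A3).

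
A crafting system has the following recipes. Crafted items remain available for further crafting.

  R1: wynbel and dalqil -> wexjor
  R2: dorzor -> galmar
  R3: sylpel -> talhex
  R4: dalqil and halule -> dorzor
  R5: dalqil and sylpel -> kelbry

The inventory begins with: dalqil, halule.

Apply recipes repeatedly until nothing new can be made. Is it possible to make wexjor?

No

wexjor would need wynbel and dalqil (R1), but wynbel is never obtained.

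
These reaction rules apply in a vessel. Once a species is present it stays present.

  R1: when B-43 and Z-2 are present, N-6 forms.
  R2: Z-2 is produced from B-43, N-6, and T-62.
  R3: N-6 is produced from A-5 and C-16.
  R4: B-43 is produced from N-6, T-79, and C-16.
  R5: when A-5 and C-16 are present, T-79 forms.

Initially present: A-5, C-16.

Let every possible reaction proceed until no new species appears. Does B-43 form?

A-5 and C-16 present → N-6 forms (R3).
A-5 and C-16 present → T-79 forms (R5).
N-6, T-79, and C-16 present → B-43 forms (R4).

Yes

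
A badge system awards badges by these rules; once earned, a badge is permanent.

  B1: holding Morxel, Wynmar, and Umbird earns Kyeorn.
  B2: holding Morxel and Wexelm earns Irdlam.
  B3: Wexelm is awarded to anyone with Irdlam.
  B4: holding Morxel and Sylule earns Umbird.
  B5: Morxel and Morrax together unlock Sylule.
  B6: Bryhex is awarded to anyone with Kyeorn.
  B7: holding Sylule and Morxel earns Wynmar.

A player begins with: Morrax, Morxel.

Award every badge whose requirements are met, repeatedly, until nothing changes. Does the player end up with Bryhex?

Yes

With Morxel and Morrax, Sylule is earned (B5).
With Morxel and Sylule, Umbird is earned (B4).
With Sylule and Morxel, Wynmar is earned (B7).
With Morxel, Wynmar, and Umbird, Kyeorn is earned (B1).
With Kyeorn, Bryhex is earned (B6).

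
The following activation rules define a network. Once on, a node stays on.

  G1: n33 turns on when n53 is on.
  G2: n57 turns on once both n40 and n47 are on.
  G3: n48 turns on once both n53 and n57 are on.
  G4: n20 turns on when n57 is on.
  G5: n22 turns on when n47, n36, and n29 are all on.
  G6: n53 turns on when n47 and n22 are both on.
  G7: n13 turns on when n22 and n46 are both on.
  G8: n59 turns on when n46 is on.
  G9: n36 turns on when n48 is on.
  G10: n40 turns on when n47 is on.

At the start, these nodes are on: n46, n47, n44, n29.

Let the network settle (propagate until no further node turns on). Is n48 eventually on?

n48 would need n53 and n57 (G3), but n53 never turns on.

No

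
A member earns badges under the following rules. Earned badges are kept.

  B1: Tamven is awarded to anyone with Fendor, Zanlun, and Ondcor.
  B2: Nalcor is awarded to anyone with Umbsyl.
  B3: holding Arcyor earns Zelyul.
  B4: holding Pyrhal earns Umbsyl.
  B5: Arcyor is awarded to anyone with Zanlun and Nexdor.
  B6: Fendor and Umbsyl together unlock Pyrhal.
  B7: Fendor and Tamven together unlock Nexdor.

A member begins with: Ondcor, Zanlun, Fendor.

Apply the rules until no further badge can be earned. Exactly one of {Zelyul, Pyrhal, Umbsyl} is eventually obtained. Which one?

With Fendor, Zanlun, and Ondcor, Tamven is earned (B1).
With Fendor and Tamven, Nexdor is earned (B7).
With Zanlun and Nexdor, Arcyor is earned (B5).
With Arcyor, Zelyul is earned (B3).
Umbsyl would need Pyrhal (B4), but Pyrhal is never earned. Pyrhal would need Fendor and Umbsyl (B6), but Umbsyl is never earned.

Zelyul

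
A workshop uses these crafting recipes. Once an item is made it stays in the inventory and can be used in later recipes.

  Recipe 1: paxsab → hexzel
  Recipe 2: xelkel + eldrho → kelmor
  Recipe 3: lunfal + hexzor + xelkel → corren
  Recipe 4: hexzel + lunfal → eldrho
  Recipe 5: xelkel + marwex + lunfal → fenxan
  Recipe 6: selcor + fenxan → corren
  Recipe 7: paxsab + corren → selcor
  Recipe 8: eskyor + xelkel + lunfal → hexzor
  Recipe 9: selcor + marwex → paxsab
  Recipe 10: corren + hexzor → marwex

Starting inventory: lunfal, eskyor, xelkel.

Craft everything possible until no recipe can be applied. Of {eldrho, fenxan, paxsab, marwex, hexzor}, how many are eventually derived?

3

Using Recipe 8, eskyor, xelkel, and lunfal make hexzor.
Using Recipe 3, lunfal, hexzor, and xelkel make corren.
corren + hexzor → marwex (Recipe 10).
Using Recipe 5, xelkel, marwex, and lunfal make fenxan.
eldrho would need hexzel and lunfal (Recipe 4), but hexzel is never obtained.
fenxan: reached.
paxsab would need selcor and marwex (Recipe 9), but selcor is never obtained.
marwex: reached.
hexzor: reached.
Reached: fenxan, marwex, and hexzor — 3 of the 5.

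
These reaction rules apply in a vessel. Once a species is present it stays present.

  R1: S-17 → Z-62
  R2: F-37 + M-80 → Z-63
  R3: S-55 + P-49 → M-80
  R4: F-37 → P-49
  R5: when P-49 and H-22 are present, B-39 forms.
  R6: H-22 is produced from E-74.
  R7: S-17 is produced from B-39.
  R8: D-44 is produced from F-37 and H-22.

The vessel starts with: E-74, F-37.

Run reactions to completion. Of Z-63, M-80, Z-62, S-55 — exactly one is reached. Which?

Z-62

E-74 present → H-22 forms (R6).
F-37 present → P-49 forms (R4).
P-49 and H-22 present → B-39 forms (R5).
B-39 present → S-17 forms (R7).
S-17 present → Z-62 forms (R1).
No rule produces S-55, and it is not given. Z-63 would need F-37 and M-80 (R2), but M-80 never forms. M-80 would need S-55 and P-49 (R3), but S-55 never forms.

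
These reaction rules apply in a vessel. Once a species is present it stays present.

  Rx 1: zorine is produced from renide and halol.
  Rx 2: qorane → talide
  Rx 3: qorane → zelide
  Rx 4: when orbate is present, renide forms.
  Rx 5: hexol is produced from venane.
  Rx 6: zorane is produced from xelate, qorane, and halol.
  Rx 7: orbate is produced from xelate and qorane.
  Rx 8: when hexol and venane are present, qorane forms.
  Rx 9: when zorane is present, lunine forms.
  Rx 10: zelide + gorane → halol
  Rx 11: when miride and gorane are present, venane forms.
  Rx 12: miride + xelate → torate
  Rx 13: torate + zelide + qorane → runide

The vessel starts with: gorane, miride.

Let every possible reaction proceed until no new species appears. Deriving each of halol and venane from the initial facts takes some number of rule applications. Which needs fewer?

venane: miride and gorane present → venane forms (Rx 11). [1 rule application]
halol: miride and gorane present → venane forms (Rx 11). venane present → hexol forms (Rx 5). hexol and venane present → qorane forms (Rx 8). qorane present → zelide forms (Rx 3). zelide and gorane present → halol forms (Rx 10). [5 rule applications]
venane needs fewer.

venane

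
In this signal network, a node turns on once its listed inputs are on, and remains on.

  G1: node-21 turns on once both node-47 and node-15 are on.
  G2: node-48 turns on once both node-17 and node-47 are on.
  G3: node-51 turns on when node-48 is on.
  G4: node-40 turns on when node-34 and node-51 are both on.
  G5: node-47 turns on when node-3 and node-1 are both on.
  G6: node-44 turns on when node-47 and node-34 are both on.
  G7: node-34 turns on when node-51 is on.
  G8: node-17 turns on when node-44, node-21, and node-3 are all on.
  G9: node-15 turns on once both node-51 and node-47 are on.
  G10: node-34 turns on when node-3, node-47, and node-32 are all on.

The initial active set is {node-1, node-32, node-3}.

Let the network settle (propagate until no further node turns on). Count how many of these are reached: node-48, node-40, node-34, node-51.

1

G5: node-3 and node-1 on → node-47 on.
node-3, node-47, and node-32 are on, so node-34 turns on (G10).
node-48 would need node-17 and node-47 (G2), but node-17 never turns on.
node-40 would need node-34 and node-51 (G4), but node-51 never turns on.
node-34: reached.
node-51 would need node-48 (G3), but node-48 never turns on.
Reached: node-34 — 1 of the 4.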